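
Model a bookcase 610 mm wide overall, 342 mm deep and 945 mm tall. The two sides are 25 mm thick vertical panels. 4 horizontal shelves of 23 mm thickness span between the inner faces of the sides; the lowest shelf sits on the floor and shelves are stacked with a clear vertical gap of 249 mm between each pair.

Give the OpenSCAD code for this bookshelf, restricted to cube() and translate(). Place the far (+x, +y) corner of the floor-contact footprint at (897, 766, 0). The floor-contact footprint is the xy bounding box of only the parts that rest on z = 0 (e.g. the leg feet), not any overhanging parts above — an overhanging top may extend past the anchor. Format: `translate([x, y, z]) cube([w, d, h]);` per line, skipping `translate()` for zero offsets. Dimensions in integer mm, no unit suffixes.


translate([287, 424, 0]) cube([25, 342, 945]);
translate([872, 424, 0]) cube([25, 342, 945]);
translate([312, 424, 0]) cube([560, 342, 23]);
translate([312, 424, 272]) cube([560, 342, 23]);
translate([312, 424, 544]) cube([560, 342, 23]);
translate([312, 424, 816]) cube([560, 342, 23]);


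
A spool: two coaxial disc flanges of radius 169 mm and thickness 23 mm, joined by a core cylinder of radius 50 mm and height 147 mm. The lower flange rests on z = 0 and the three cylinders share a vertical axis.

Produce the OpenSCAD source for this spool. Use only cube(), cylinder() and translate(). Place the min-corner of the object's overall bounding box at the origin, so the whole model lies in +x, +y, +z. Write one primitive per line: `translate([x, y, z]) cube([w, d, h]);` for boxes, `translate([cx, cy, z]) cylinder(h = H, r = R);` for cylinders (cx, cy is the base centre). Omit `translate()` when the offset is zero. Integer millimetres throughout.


translate([169, 169, 0]) cylinder(h = 23, r = 169);
translate([169, 169, 23]) cylinder(h = 147, r = 50);
translate([169, 169, 170]) cylinder(h = 23, r = 169);


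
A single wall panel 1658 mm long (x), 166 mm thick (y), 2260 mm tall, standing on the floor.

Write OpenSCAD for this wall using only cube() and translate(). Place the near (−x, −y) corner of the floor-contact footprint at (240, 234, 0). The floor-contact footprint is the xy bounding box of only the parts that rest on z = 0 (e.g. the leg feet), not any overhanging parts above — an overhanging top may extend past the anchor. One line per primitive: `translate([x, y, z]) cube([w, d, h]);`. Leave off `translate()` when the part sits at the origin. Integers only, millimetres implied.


translate([240, 234, 0]) cube([1658, 166, 2260]);


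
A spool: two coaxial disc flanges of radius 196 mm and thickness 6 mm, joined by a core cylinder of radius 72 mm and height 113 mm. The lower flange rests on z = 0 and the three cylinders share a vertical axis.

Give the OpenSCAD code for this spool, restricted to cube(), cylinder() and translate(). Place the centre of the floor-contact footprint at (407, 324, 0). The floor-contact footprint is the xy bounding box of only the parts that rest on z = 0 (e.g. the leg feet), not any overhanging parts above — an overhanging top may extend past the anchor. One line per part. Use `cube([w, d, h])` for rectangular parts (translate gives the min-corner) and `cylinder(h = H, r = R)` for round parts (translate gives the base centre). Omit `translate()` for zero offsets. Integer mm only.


translate([407, 324, 0]) cylinder(h = 6, r = 196);
translate([407, 324, 6]) cylinder(h = 113, r = 72);
translate([407, 324, 119]) cylinder(h = 6, r = 196);


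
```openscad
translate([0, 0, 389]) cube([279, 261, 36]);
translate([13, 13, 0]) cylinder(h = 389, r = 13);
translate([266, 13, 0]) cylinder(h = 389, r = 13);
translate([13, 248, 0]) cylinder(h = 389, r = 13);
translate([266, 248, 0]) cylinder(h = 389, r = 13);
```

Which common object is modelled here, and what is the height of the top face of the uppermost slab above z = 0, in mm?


A stool. The seat height is 425 mm.

A 279×261×36 slab at z = 389 on four corner cylinders — a stool. The seat top is 389 + 36 = 425 mm.


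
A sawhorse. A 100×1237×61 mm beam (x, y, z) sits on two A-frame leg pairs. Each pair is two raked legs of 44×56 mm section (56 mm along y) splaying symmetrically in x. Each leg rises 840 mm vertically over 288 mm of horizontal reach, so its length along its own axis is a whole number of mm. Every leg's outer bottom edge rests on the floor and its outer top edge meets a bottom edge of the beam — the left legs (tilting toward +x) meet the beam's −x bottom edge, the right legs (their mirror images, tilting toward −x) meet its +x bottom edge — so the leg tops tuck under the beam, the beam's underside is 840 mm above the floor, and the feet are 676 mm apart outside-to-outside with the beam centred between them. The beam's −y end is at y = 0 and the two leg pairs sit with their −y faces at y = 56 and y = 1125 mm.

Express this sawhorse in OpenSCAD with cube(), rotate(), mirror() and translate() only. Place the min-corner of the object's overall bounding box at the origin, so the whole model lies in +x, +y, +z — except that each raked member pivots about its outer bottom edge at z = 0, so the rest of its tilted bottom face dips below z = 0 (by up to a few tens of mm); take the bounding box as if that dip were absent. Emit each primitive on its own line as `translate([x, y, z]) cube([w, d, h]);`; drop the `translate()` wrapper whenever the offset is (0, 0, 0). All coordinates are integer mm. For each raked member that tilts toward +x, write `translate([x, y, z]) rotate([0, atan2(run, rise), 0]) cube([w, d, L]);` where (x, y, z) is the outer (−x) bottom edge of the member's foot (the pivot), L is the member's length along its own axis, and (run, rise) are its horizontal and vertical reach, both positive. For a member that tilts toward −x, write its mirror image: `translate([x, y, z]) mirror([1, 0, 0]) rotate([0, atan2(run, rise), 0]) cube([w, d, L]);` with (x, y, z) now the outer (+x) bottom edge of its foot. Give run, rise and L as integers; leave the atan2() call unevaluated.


translate([288, 0, 840]) cube([100, 1237, 61]);
translate([0, 56, 0]) rotate([0, atan2(288, 840), 0]) cube([44, 56, 888]);
translate([676, 56, 0]) mirror([1, 0, 0]) rotate([0, atan2(288, 840), 0]) cube([44, 56, 888]);
translate([0, 1125, 0]) rotate([0, atan2(288, 840), 0]) cube([44, 56, 888]);
translate([676, 1125, 0]) mirror([1, 0, 0]) rotate([0, atan2(288, 840), 0]) cube([44, 56, 888]);


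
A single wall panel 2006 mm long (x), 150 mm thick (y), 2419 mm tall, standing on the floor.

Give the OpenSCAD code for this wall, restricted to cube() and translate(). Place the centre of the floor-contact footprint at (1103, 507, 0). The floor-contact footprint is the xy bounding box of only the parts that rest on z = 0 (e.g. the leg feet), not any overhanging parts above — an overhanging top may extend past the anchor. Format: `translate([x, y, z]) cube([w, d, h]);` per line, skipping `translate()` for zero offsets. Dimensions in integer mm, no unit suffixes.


translate([100, 432, 0]) cube([2006, 150, 2419]);


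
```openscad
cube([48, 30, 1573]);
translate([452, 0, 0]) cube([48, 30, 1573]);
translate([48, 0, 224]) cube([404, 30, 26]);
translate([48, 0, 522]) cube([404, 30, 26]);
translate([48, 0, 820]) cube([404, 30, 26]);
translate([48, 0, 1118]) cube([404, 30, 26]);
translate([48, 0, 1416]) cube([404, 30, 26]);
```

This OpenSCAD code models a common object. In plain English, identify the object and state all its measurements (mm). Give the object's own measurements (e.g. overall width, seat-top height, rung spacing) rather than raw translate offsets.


A straight ladder. Two 48×30 mm vertical rails, 1573 mm tall, stand 500 mm apart (outside-to-outside) with their front faces coplanar on the −y side. 5 rungs, each 30 mm deep and 26 mm tall, span between the inner faces of the rails, front faces flush with the rails. The lowest rung's underside is at z = 224 mm and rungs are spaced 298 mm apart (underside to underside).


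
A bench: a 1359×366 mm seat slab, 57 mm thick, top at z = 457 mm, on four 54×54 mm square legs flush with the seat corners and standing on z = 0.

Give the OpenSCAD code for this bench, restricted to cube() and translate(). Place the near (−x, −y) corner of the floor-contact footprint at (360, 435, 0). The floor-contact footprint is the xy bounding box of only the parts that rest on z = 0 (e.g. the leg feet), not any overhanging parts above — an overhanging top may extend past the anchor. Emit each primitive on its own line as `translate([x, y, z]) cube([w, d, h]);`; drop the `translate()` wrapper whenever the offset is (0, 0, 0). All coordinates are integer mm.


translate([360, 435, 400]) cube([1359, 366, 57]);
translate([360, 435, 0]) cube([54, 54, 400]);
translate([360, 747, 0]) cube([54, 54, 400]);
translate([1665, 435, 0]) cube([54, 54, 400]);
translate([1665, 747, 0]) cube([54, 54, 400]);


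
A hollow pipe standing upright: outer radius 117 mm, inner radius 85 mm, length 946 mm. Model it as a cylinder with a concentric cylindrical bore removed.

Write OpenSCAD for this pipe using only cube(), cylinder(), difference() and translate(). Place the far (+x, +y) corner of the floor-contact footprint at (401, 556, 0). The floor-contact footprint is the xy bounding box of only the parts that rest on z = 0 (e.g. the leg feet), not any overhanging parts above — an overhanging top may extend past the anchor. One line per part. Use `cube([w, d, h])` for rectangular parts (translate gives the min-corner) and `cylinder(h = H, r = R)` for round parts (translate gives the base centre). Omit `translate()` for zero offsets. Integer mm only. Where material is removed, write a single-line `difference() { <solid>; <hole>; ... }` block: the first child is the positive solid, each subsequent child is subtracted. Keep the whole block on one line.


difference() { translate([284, 439, 0]) cylinder(h = 946, r = 117); translate([284, 439, 0]) cylinder(h = 946, r = 85); }


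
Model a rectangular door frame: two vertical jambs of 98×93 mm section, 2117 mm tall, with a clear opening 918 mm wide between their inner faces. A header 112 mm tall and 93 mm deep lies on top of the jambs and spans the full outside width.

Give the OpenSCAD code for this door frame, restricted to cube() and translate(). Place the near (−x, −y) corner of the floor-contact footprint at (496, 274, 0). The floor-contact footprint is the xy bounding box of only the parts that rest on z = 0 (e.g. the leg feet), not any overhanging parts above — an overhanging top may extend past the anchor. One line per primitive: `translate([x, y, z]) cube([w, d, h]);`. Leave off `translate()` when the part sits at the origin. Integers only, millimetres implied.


translate([496, 274, 0]) cube([98, 93, 2117]);
translate([1512, 274, 0]) cube([98, 93, 2117]);
translate([496, 274, 2117]) cube([1114, 93, 112]);


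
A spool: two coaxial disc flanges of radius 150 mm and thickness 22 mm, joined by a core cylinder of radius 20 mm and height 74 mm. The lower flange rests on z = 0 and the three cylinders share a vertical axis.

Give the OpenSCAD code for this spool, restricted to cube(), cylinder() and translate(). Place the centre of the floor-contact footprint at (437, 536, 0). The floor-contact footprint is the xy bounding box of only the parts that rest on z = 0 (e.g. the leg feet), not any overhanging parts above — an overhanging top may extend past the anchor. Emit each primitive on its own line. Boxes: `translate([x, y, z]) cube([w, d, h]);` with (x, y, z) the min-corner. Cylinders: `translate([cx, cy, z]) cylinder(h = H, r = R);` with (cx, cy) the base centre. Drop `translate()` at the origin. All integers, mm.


translate([437, 536, 0]) cylinder(h = 22, r = 150);
translate([437, 536, 22]) cylinder(h = 74, r = 20);
translate([437, 536, 96]) cylinder(h = 22, r = 150);


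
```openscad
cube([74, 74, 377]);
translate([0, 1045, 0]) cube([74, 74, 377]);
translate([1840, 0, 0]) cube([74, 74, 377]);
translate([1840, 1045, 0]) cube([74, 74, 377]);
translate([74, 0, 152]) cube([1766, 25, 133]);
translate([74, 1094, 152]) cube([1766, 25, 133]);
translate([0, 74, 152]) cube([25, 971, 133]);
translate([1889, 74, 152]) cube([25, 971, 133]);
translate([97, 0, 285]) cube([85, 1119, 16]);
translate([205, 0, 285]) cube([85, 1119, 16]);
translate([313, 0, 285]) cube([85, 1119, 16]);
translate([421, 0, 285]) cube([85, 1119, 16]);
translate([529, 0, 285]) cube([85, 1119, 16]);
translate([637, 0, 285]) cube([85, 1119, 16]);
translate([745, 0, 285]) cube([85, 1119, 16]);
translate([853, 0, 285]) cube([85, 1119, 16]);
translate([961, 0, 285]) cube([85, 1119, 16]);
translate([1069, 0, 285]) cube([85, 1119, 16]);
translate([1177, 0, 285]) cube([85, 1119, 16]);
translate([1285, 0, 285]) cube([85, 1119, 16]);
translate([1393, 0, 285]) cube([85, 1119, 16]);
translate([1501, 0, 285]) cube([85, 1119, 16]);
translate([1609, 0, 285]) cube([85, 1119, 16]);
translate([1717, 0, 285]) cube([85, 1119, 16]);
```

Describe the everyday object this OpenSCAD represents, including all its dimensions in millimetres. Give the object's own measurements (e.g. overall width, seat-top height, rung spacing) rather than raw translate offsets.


A bed frame 1914 mm long (x) by 1119 mm wide (y). Four 74×74 mm corner posts, 377 mm tall, at the corners of the footprint. Four rails of 25 mm thickness and 133 mm height run between adjacent posts with their undersides at z = 152 mm, their outer faces flush with the outside of the frame (the two x-running rails run between the posts' inner faces; the two y-running rails run between the posts' inner faces). 16 slats, each 85 mm wide (x) and 16 mm thick, lie across the top of the two x-running rails, running the full 1119 mm width of the frame in y; along x they sit between the end posts with a 23 mm gap after the −x posts and between neighbouring slats, leaving 38 mm before the +x posts.


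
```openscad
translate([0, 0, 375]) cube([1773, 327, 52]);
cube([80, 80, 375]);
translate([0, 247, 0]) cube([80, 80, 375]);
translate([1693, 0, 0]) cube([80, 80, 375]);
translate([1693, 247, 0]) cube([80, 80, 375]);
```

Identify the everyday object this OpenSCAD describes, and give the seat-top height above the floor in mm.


A bench. The seat-top height is 427 mm.

A long slab on four corner posts — a bench. The slab sits at z = 375 with thickness 52, so the top is 375 + 52 = 427 mm.


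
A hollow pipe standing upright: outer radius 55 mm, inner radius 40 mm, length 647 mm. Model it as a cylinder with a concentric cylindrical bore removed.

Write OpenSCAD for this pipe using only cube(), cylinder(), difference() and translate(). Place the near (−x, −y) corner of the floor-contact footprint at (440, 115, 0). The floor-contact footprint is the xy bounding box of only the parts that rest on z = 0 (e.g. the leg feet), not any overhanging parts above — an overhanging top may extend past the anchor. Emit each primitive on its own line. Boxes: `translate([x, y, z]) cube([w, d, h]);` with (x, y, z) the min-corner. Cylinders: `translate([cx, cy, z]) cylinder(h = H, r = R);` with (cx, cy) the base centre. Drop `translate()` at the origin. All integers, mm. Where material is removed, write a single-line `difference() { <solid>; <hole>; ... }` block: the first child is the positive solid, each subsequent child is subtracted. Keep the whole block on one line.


difference() { translate([495, 170, 0]) cylinder(h = 647, r = 55); translate([495, 170, 0]) cylinder(h = 647, r = 40); }


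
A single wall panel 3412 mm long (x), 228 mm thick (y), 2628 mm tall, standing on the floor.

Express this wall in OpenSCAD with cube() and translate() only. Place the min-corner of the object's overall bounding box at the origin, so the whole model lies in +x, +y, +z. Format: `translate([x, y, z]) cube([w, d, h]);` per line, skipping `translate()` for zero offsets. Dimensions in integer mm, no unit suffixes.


cube([3412, 228, 2628]);


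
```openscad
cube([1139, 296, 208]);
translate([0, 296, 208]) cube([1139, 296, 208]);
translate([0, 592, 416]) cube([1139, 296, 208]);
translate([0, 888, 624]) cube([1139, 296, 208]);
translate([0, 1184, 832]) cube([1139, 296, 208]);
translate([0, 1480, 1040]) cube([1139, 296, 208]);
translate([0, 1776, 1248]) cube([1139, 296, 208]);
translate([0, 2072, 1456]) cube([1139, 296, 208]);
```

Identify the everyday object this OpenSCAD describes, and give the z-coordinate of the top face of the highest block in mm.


A staircase. The total rise is 1664 mm.

8 identical blocks, each offset up and back from the previous — a staircase. Each step is 208 mm tall and there are 8 of them, so the total rise is 8 × 208 = 1664 mm.


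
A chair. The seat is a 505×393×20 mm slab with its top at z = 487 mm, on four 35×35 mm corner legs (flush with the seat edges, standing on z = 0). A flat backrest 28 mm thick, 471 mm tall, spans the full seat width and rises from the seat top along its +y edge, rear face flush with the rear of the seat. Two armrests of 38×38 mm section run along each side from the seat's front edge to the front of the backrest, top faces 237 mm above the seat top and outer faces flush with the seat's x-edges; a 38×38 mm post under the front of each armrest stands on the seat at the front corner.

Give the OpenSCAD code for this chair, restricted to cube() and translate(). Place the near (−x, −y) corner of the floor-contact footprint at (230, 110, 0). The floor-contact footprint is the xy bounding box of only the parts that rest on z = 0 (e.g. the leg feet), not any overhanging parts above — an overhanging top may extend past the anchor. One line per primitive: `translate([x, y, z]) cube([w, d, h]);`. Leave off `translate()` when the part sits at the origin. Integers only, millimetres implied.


translate([230, 110, 467]) cube([505, 393, 20]);
translate([230, 110, 0]) cube([35, 35, 467]);
translate([700, 110, 0]) cube([35, 35, 467]);
translate([230, 468, 0]) cube([35, 35, 467]);
translate([700, 468, 0]) cube([35, 35, 467]);
translate([230, 475, 487]) cube([505, 28, 471]);
translate([230, 110, 686]) cube([38, 365, 38]);
translate([697, 110, 686]) cube([38, 365, 38]);
translate([230, 110, 487]) cube([38, 38, 199]);
translate([697, 110, 487]) cube([38, 38, 199]);


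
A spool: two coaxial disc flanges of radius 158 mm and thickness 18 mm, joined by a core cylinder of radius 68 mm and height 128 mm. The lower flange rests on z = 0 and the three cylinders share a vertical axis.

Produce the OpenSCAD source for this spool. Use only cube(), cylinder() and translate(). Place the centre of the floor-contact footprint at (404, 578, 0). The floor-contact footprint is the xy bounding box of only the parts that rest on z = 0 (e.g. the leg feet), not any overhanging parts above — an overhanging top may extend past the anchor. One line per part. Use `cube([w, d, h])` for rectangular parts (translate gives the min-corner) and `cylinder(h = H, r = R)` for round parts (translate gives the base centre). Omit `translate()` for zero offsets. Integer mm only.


translate([404, 578, 0]) cylinder(h = 18, r = 158);
translate([404, 578, 18]) cylinder(h = 128, r = 68);
translate([404, 578, 146]) cylinder(h = 18, r = 158);


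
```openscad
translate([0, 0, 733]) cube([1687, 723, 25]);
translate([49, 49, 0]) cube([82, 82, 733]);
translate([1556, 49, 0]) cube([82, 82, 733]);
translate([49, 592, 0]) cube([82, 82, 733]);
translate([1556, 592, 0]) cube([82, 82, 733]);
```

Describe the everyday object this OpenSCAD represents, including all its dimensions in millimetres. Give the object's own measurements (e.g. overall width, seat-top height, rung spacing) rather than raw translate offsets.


A table: top 1687 mm (x) × 723 mm (y), 25 mm thick, upper face at z = 758 mm, on four 82×82 mm square legs, each inset 49 mm from the nearest pair of top edges from z = 0 to the bottom of the top.


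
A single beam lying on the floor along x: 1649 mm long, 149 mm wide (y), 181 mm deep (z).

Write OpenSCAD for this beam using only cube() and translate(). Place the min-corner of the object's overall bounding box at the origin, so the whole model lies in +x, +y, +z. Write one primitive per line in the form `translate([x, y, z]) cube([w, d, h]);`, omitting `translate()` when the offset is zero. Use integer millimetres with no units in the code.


cube([1649, 149, 181]);


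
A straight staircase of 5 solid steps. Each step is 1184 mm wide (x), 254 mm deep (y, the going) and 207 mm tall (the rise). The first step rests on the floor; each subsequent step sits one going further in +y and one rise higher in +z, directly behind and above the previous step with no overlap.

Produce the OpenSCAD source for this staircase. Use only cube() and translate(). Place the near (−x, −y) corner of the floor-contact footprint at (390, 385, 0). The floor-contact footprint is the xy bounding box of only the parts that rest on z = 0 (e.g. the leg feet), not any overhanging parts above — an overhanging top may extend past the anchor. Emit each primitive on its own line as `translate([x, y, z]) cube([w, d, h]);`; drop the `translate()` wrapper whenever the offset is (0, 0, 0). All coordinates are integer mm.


translate([390, 385, 0]) cube([1184, 254, 207]);
translate([390, 639, 207]) cube([1184, 254, 207]);
translate([390, 893, 414]) cube([1184, 254, 207]);
translate([390, 1147, 621]) cube([1184, 254, 207]);
translate([390, 1401, 828]) cube([1184, 254, 207]);


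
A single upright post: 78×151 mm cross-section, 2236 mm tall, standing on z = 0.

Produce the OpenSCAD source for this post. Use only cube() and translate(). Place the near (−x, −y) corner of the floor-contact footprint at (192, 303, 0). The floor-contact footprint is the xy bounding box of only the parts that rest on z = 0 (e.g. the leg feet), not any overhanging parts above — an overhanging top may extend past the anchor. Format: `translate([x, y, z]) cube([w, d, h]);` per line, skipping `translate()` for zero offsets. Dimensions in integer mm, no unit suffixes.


translate([192, 303, 0]) cube([78, 151, 2236]);


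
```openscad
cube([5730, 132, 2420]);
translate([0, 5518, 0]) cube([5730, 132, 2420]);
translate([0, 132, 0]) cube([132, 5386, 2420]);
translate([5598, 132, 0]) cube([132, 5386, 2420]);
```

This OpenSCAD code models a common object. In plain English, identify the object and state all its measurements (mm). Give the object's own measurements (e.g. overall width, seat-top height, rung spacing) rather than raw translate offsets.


The wall frame of a small rectangular building: four walls, each 2420 mm tall and 132 mm thick, enclosing a footprint 5730 mm (x) by 5650 mm (y) outside-to-outside, with no floor or roof. The front and back walls (the −y and +y sides) span the full width; the two side walls fit between them.


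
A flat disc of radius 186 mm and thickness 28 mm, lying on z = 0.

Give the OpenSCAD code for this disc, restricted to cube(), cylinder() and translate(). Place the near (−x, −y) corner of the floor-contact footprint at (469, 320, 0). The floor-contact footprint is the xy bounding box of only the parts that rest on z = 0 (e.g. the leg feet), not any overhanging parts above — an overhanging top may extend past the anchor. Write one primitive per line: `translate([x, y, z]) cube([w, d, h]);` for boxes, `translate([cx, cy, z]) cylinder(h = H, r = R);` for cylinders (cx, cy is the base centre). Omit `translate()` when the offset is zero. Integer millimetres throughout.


translate([655, 506, 0]) cylinder(h = 28, r = 186);


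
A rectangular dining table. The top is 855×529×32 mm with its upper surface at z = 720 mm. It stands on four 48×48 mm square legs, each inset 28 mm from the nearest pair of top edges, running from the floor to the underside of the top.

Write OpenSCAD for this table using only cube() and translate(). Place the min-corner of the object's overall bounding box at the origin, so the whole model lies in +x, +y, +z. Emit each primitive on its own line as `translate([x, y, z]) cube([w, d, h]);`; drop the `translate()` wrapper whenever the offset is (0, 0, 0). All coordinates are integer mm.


translate([0, 0, 688]) cube([855, 529, 32]);
translate([28, 28, 0]) cube([48, 48, 688]);
translate([779, 28, 0]) cube([48, 48, 688]);
translate([28, 453, 0]) cube([48, 48, 688]);
translate([779, 453, 0]) cube([48, 48, 688]);


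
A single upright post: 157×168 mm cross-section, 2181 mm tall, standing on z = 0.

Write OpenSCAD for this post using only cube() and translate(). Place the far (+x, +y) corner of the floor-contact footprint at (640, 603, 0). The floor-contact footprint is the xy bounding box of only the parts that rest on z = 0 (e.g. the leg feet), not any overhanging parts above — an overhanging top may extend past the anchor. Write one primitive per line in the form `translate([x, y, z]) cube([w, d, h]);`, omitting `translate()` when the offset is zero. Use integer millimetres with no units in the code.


translate([483, 435, 0]) cube([157, 168, 2181]);


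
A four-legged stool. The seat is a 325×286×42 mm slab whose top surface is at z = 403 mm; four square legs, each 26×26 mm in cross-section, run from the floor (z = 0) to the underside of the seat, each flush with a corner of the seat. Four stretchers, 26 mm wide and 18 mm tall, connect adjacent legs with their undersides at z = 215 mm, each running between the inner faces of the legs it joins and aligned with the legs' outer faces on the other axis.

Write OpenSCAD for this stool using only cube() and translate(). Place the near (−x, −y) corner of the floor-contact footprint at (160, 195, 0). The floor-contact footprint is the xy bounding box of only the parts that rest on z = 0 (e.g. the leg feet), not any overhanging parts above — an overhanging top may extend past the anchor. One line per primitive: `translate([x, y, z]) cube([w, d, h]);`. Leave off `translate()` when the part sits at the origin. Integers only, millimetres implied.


translate([160, 195, 361]) cube([325, 286, 42]);
translate([160, 195, 0]) cube([26, 26, 361]);
translate([459, 195, 0]) cube([26, 26, 361]);
translate([160, 455, 0]) cube([26, 26, 361]);
translate([459, 455, 0]) cube([26, 26, 361]);
translate([186, 195, 215]) cube([273, 26, 18]);
translate([186, 455, 215]) cube([273, 26, 18]);
translate([160, 221, 215]) cube([26, 234, 18]);
translate([459, 221, 215]) cube([26, 234, 18]);


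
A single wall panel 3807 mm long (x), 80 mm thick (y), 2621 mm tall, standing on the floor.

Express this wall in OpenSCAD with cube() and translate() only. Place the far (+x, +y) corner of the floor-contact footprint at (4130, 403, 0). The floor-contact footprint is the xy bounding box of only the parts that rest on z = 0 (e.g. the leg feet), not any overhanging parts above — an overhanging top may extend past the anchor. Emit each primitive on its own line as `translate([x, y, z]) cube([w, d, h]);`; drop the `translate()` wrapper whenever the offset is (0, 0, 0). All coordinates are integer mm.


translate([323, 323, 0]) cube([3807, 80, 2621]);


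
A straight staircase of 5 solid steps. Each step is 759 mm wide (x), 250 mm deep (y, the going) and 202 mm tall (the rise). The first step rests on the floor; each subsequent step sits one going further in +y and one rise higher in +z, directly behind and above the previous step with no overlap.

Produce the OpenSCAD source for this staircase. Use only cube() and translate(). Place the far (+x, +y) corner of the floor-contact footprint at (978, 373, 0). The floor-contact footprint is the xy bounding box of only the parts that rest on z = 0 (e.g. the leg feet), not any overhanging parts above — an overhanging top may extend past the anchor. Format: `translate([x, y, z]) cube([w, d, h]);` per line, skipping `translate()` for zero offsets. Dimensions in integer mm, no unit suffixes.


translate([219, 123, 0]) cube([759, 250, 202]);
translate([219, 373, 202]) cube([759, 250, 202]);
translate([219, 623, 404]) cube([759, 250, 202]);
translate([219, 873, 606]) cube([759, 250, 202]);
translate([219, 1123, 808]) cube([759, 250, 202]);


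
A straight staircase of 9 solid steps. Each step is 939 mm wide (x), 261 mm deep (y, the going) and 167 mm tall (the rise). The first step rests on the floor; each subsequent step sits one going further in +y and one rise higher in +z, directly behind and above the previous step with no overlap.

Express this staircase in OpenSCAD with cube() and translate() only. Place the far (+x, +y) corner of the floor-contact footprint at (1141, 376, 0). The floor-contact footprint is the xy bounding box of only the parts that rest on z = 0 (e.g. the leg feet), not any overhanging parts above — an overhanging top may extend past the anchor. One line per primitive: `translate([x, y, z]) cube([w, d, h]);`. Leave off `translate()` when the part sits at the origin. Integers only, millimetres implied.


translate([202, 115, 0]) cube([939, 261, 167]);
translate([202, 376, 167]) cube([939, 261, 167]);
translate([202, 637, 334]) cube([939, 261, 167]);
translate([202, 898, 501]) cube([939, 261, 167]);
translate([202, 1159, 668]) cube([939, 261, 167]);
translate([202, 1420, 835]) cube([939, 261, 167]);
translate([202, 1681, 1002]) cube([939, 261, 167]);
translate([202, 1942, 1169]) cube([939, 261, 167]);
translate([202, 2203, 1336]) cube([939, 261, 167]);


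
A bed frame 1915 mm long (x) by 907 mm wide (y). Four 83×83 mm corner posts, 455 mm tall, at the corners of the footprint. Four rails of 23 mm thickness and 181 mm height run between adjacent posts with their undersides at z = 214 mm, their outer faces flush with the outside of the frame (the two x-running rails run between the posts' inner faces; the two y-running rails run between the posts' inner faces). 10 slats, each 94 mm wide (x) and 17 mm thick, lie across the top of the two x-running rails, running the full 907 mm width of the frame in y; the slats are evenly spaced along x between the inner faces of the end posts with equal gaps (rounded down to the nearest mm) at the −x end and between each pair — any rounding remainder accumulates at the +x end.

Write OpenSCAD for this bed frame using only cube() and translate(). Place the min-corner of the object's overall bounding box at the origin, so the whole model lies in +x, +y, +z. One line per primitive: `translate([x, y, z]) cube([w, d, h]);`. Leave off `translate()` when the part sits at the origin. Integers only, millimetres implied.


// slat z = rail_z + rail_h = 214 + 181 = 395
// slat gap = ⌊(1749 − 10·94) / 11⌋ = 73
cube([83, 83, 455]);
translate([0, 824, 0]) cube([83, 83, 455]);
translate([1832, 0, 0]) cube([83, 83, 455]);
translate([1832, 824, 0]) cube([83, 83, 455]);
translate([83, 0, 214]) cube([1749, 23, 181]);
translate([83, 884, 214]) cube([1749, 23, 181]);
translate([0, 83, 214]) cube([23, 741, 181]);
translate([1892, 83, 214]) cube([23, 741, 181]);
translate([156, 0, 395]) cube([94, 907, 17]);
translate([323, 0, 395]) cube([94, 907, 17]);
translate([490, 0, 395]) cube([94, 907, 17]);
translate([657, 0, 395]) cube([94, 907, 17]);
translate([824, 0, 395]) cube([94, 907, 17]);
translate([991, 0, 395]) cube([94, 907, 17]);
translate([1158, 0, 395]) cube([94, 907, 17]);
translate([1325, 0, 395]) cube([94, 907, 17]);
translate([1492, 0, 395]) cube([94, 907, 17]);
translate([1659, 0, 395]) cube([94, 907, 17]);


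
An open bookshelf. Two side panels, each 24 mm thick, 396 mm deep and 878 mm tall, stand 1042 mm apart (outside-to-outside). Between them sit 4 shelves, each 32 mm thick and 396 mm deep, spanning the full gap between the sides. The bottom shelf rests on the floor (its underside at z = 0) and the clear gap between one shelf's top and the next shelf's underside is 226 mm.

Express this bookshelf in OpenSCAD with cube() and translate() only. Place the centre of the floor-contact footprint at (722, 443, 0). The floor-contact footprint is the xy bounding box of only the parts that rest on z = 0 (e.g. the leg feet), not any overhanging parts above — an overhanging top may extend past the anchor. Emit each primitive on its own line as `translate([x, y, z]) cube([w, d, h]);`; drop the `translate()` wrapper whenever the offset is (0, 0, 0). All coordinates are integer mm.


translate([201, 245, 0]) cube([24, 396, 878]);
translate([1219, 245, 0]) cube([24, 396, 878]);
translate([225, 245, 0]) cube([994, 396, 32]);
translate([225, 245, 258]) cube([994, 396, 32]);
translate([225, 245, 516]) cube([994, 396, 32]);
translate([225, 245, 774]) cube([994, 396, 32]);


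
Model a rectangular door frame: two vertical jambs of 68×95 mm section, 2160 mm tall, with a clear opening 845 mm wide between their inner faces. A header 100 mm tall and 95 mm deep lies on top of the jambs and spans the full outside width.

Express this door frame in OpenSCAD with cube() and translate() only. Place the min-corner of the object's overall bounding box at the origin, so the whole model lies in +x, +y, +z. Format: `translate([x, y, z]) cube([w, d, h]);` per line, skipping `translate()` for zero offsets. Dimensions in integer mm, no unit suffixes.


cube([68, 95, 2160]);
translate([913, 0, 0]) cube([68, 95, 2160]);
translate([0, 0, 2160]) cube([981, 95, 100]);


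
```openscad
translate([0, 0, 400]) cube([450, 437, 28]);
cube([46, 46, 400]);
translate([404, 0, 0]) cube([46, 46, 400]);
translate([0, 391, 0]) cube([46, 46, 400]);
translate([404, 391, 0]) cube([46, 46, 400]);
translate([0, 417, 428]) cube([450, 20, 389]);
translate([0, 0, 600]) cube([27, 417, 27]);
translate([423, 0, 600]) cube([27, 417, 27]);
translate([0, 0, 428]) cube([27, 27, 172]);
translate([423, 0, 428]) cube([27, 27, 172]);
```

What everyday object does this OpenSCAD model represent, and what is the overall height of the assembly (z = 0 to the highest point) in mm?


A chair. The overall height is 817 mm.

A slab on four corner posts with a tall panel at the back — a chair. The seat slab sits at z = 400 with thickness 28, and the 389 mm backrest starts at the seat top, so the overall height is 400 + 28 + 389 = 817 mm.


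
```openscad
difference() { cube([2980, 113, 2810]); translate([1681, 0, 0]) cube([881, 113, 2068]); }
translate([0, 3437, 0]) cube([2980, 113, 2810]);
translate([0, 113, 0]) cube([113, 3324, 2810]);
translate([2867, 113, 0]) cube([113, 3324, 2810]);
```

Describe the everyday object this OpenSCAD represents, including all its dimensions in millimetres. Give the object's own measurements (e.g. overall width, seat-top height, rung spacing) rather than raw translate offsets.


A single room: four walls, each 2810 mm tall and 113 mm thick, enclosing an outside footprint 2980×3550 mm (x × y), no floor or roof. The front and back walls (−y and +y sides) run the full x-width; the side walls fit between their inner faces. A door opening 881 mm wide and 2068 mm tall is cut through the front wall from the floor up, its −x edge 1681 mm from the wall's −x end.


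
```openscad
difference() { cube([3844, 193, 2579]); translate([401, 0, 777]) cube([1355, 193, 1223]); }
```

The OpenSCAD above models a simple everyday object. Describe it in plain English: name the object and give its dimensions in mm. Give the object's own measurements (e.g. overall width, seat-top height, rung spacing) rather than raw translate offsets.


A wall 3844 mm long (x), 193 mm thick (y), 2579 mm tall, with a rectangular window opening cut through it. The opening is 1355 mm wide and 1223 mm tall; its sill is at z = 777 mm and its near (−x) edge is 401 mm from the wall's −x end. The opening passes through the full wall thickness.


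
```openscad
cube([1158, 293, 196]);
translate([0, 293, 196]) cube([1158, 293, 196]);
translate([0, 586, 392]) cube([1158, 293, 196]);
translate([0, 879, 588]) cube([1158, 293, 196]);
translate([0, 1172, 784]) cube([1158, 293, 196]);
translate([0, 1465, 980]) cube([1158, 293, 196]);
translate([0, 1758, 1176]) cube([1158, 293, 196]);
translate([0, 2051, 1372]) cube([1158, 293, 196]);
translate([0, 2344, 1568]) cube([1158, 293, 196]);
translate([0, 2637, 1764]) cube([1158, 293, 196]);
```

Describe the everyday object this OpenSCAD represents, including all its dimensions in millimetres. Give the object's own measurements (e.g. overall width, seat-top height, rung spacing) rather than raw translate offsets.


A straight staircase of 10 solid steps. Each step is 1158 mm wide (x), 293 mm deep (y, the going) and 196 mm tall (the rise). The first step rests on the floor; each subsequent step sits one going further in +y and one rise higher in +z, directly behind and above the previous step with no overlap.


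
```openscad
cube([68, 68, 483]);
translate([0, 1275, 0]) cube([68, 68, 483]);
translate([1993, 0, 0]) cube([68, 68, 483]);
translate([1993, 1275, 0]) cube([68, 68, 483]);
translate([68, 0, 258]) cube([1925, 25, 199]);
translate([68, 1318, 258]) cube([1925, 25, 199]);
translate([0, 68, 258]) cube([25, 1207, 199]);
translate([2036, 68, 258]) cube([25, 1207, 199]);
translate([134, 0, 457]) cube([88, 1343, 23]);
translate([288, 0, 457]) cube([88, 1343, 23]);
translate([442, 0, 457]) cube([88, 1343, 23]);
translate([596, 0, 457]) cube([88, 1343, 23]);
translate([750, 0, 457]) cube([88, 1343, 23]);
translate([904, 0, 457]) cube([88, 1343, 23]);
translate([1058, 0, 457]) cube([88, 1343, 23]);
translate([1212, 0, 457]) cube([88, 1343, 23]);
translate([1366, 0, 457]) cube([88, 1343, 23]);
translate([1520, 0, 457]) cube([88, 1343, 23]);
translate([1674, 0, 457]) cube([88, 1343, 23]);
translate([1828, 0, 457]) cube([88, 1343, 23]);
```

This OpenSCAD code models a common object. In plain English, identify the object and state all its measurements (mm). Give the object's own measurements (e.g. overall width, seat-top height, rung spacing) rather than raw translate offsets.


A bed frame 2061 mm long (x) by 1343 mm wide (y). Four 68×68 mm corner posts, 483 mm tall, at the corners of the footprint. Four rails of 25 mm thickness and 199 mm height run between adjacent posts with their undersides at z = 258 mm, their outer faces flush with the outside of the frame (the two x-running rails run between the posts' inner faces; the two y-running rails run between the posts' inner faces). 12 slats, each 88 mm wide (x) and 23 mm thick, lie across the top of the two x-running rails, running the full 1343 mm width of the frame in y; along x they sit between the end posts with a 66 mm gap after the −x posts and between neighbouring slats, leaving 77 mm before the +x posts.


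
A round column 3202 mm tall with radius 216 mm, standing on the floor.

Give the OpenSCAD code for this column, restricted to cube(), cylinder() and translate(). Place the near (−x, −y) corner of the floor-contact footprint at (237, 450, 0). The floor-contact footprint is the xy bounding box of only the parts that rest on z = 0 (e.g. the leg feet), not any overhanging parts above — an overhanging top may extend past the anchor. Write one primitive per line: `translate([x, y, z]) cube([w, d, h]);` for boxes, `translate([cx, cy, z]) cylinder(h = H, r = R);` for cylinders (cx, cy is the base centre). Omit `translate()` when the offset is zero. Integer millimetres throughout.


translate([453, 666, 0]) cylinder(h = 3202, r = 216);


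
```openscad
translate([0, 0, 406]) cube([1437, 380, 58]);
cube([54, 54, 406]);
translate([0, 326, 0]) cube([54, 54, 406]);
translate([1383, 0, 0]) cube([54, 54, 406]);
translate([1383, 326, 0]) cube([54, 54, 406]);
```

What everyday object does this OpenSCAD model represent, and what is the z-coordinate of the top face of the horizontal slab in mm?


A bench. The seat-top height is 464 mm.

A long slab on four corner posts — a bench. The slab sits at z = 406 with thickness 58, so the top is 406 + 58 = 464 mm.


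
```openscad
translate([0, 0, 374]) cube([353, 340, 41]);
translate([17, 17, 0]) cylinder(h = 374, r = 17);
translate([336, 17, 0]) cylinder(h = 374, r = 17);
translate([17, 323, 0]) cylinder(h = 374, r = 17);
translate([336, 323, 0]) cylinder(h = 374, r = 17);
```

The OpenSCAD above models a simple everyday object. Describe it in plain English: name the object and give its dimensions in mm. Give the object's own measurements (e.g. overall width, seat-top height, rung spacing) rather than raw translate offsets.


A simple wooden stool: a rectangular seat 353 mm (x) by 340 mm (y), 41 mm thick, top face at z = 415 mm, on four round legs, each 34 mm in diameter. The legs rest on z = 0, each leg's axis is inset half a diameter from the nearest pair of seat edges (so the leg's bounding box is flush with the corner).
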